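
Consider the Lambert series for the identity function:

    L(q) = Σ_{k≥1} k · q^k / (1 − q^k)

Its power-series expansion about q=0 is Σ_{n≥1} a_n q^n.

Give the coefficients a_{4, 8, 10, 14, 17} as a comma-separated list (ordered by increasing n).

q^4  k|4↦f(k): 4:4 2:2 1:1  a_4=7
[q^8] f(1)=1,f(2)=2,f(4)=4,f(8)=8 ⇒ 15
n=10: 10·1 5·2 2·5 1·10  f→[10+5+2+1]=18
n=14: 1·14 2·7 7·2 14·1  f→[1+2+7+14]=24
q^17  k|17↦f(k): 1:1 17:17  a_17=18

7, 15, 18, 24, 18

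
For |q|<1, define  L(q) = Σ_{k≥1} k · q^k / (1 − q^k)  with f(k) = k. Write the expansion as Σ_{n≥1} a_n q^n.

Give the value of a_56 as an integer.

a_56 = 120

d|56:{1,2,4,7,8,14,28,56}  Σf=1+2+4+7+8+14+28+56=120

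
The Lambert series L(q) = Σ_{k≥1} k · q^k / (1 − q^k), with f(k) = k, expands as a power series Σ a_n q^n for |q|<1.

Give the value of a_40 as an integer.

a_40 = 90

[q^40] f(40)=40,f(20)=20,f(10)=10,f(8)=8,f(5)=5,f(4)=4,f(2)=2,f(1)=1 ⇒ 90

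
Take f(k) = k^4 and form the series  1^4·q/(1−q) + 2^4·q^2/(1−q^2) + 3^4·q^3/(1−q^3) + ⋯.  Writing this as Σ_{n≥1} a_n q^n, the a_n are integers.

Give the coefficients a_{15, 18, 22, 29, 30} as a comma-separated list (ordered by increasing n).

[q^15] f(15)=50625,f(5)=625,f(3)=81,f(1)=1 ⇒ 51332
n=18: 1·18 2·9 3·6 6·3 9·2 18·1  f→[1+16+81+1296+6561+104976]=112931
[q^22] f(22)=234256,f(11)=14641,f(2)=16,f(1)=1 ⇒ 248914
[q^29] f(1)=1,f(29)=707281 ⇒ 707282
n=30: 1·30 2·15 3·10 5·6 6·5 10·3 15·2 30·1  f→[1+16+81+625+1296+10000+50625+810000]=872644

51332, 112931, 248914, 707282, 872644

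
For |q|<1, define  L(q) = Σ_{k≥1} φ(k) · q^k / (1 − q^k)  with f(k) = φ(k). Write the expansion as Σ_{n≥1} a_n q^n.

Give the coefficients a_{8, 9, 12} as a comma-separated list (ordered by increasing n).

q^8  k|8↦φ(k): 1:1 2:1 4:2 8:4  a_8=8
q^9  k|9↦φ(k): 1:1 3:2 9:6  a_9=9
[q^12] φ(12)=4,φ(6)=2,φ(4)=2,φ(3)=2,φ(2)=1,φ(1)=1 ⇒ 12

8, 9, 12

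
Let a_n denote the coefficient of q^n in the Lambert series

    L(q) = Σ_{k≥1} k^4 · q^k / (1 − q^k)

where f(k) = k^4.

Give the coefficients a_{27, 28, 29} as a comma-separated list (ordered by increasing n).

[q^27] f(27)=531441,f(9)=6561,f(3)=81,f(1)=1 ⇒ 538084
d|28:{1,2,4,7,14,28}  Σf=1+16+256+2401+38416+614656=655746
[q^29] f(29)=707281,f(1)=1 ⇒ 707282

538084, 655746, 707282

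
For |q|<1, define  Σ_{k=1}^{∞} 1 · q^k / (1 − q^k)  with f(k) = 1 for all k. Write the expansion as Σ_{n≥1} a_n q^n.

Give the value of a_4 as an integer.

[q^4] f(4)=1,f(2)=1,f(1)=1 ⇒ 3

a_4 = 3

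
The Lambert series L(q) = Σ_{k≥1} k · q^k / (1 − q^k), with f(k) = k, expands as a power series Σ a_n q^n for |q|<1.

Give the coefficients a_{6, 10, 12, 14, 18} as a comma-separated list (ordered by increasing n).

12, 18, 28, 24, 39

q^6  k|6↦f(k): 1:1 2:2 3:3 6:6  a_6=12
n=10: 1·10 2·5 5·2 10·1  f→[1+2+5+10]=18
[q^12] f(1)=1,f(2)=2,f(3)=3,f(4)=4,f(6)=6,f(12)=12 ⇒ 28
d|14:{1,2,7,14}  Σf=1+2+7+14=24
[q^18] f(18)=18,f(9)=9,f(6)=6,f(3)=3,f(2)=2,f(1)=1 ⇒ 39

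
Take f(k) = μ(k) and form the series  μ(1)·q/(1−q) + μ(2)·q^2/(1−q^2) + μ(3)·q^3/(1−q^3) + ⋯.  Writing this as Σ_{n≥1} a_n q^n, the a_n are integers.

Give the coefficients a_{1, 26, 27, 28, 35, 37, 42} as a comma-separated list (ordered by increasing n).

1, 0, 0, 0, 0, 0, 0

d|1:{1}  Σμ=1=1
n=26: 1·26 2·13 13·2 26·1  μ→[1+(-1)+(-1)+1]=0
d|27:{27,9,3,1}  Σμ=0+0+(-1)+1=0
[q^28] μ(1)=1,μ(2)=-1,μ(4)=0,μ(7)=-1,μ(14)=1,μ(28)=0 ⇒ 0
q^35  k|35↦μ(k): 35:1 7:-1 5:-1 1:1  a_35=0
d|37:{1,37}  Σμ=1+(-1)=0
d|42:{42,21,14,7,6,3,2,1}  Σμ=(-1)+1+1+(-1)+1+(-1)+(-1)+1=0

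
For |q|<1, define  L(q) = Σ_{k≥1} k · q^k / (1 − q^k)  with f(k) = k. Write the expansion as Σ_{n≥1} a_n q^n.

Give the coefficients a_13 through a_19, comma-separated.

14, 24, 24, 31, 18, 39, 20

n=13: 13·1 1·13  f→[13+1]=14
n=14: 14·1 7·2 2·7 1·14  f→[14+7+2+1]=24
n=15: 1·15 3·5 5·3 15·1  f→[1+3+5+15]=24
d|16:{16,8,4,2,1}  Σf=16+8+4+2+1=31
[q^17] f(17)=17,f(1)=1 ⇒ 18
n=18: 1·18 2·9 3·6 6·3 9·2 18·1  f→[1+2+3+6+9+18]=39
[q^19] f(1)=1,f(19)=19 ⇒ 20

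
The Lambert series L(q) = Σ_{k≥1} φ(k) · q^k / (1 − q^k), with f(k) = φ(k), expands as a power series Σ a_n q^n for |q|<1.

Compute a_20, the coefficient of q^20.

q^20  k|20↦φ(k): 20:8 10:4 5:4 4:2 2:1 1:1  a_20=20

a_20 = 20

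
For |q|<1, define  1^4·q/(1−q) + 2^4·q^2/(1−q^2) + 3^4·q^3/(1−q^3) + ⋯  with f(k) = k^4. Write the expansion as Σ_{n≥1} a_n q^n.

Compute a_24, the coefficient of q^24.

n=24: 24·1 12·2 8·3 6·4 4·6 3·8 2·12 1·24  f→[331776+20736+4096+1296+256+81+16+1]=358258

a_24 = 358258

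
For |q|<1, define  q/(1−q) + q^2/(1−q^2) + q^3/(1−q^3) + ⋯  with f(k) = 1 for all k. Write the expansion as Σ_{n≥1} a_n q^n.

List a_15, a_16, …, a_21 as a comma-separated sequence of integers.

d|15:{15,5,3,1}  Σf=1+1+1+1=4
q^16  k|16↦f(k): 1:1 2:1 4:1 8:1 16:1  a_16=5
[q^17] f(17)=1,f(1)=1 ⇒ 2
n=18: 18·1 9·2 6·3 3·6 2·9 1·18  f→[1+1+1+1+1+1]=6
n=19: 19·1 1·19  f→[1+1]=2
q^20  k|20↦f(k): 20:1 10:1 5:1 4:1 2:1 1:1  a_20=6
[q^21] f(1)=1,f(3)=1,f(7)=1,f(21)=1 ⇒ 4

4, 5, 2, 6, 2, 6, 4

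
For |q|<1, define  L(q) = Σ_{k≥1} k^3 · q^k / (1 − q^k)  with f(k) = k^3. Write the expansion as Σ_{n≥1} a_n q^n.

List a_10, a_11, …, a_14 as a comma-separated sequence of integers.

1134, 1332, 2044, 2198, 3096

q^10  k|10↦f(k): 1:1 2:8 5:125 10:1000  a_10=1134
n=11: 11·1 1·11  f→[1331+1]=1332
[q^12] f(12)=1728,f(6)=216,f(4)=64,f(3)=27,f(2)=8,f(1)=1 ⇒ 2044
[q^13] f(13)=2197,f(1)=1 ⇒ 2198
n=14: 14·1 7·2 2·7 1·14  f→[2744+343+8+1]=3096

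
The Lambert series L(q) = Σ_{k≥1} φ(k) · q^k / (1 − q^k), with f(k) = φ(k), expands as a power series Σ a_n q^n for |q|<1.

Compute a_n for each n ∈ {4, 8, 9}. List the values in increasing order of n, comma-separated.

[q^4] φ(4)=2,φ(2)=1,φ(1)=1 ⇒ 4
[q^8] φ(1)=1,φ(2)=1,φ(4)=2,φ(8)=4 ⇒ 8
n=9: 1·9 3·3 9·1  φ→[1+2+6]=9

4, 8, 9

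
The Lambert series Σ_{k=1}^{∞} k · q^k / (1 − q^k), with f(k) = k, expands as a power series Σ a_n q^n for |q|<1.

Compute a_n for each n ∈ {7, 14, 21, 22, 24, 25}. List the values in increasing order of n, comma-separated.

8, 24, 32, 36, 60, 31

d|7:{7,1}  Σf=7+1=8
d|14:{1,2,7,14}  Σf=1+2+7+14=24
n=21: 21·1 7·3 3·7 1·21  f→[21+7+3+1]=32
n=22: 22·1 11·2 2·11 1·22  f→[22+11+2+1]=36
[q^24] f(1)=1,f(2)=2,f(3)=3,f(4)=4,f(6)=6,f(8)=8,f(12)=12,f(24)=24 ⇒ 60
n=25: 1·25 5·5 25·1  f→[1+5+25]=31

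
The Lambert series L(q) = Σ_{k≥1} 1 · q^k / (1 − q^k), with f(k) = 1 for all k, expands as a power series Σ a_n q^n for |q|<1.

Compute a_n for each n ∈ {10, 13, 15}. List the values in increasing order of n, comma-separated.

4, 2, 4

n=10: 10·1 5·2 2·5 1·10  f→[1+1+1+1]=4
[q^13] f(13)=1,f(1)=1 ⇒ 2
q^15  k|15↦f(k): 1:1 3:1 5:1 15:1  a_15=4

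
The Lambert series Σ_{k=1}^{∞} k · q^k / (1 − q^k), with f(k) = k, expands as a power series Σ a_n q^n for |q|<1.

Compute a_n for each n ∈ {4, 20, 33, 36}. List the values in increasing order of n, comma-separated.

7, 42, 48, 91

d|4:{1,2,4}  Σf=1+2+4=7
n=20: 20·1 10·2 5·4 4·5 2·10 1·20  f→[20+10+5+4+2+1]=42
d|33:{33,11,3,1}  Σf=33+11+3+1=48
q^36  k|36↦f(k): 1:1 2:2 3:3 4:4 6:6 9:9 12:12 18:18 36:36  a_36=91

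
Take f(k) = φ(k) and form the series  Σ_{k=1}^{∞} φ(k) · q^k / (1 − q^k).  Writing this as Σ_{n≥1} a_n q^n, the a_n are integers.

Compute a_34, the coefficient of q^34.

[q^34] φ(1)=1,φ(2)=1,φ(17)=16,φ(34)=16 ⇒ 34

a_34 = 34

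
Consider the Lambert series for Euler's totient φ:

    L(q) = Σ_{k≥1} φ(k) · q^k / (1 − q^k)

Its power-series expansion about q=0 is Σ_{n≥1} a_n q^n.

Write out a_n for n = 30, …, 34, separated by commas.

d|30:{30,15,10,6,5,3,2,1}  Σφ=8+8+4+2+4+2+1+1=30
d|31:{31,1}  Σφ=30+1=31
d|32:{32,16,8,4,2,1}  Σφ=16+8+4+2+1+1=32
[q^33] φ(33)=20,φ(11)=10,φ(3)=2,φ(1)=1 ⇒ 33
d|34:{1,2,17,34}  Σφ=1+1+16+16=34

30, 31, 32, 33, 34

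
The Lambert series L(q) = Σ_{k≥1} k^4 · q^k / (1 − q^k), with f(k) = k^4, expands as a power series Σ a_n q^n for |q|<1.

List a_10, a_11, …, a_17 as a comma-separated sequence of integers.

10642, 14642, 22386, 28562, 40834, 51332, 69905, 83522

n=10: 1·10 2·5 5·2 10·1  f→[1+16+625+10000]=10642
q^11  k|11↦f(k): 11:14641 1:1  a_11=14642
d|12:{12,6,4,3,2,1}  Σf=20736+1296+256+81+16+1=22386
n=13: 1·13 13·1  f→[1+28561]=28562
d|14:{1,2,7,14}  Σf=1+16+2401+38416=40834
[q^15] f(15)=50625,f(5)=625,f(3)=81,f(1)=1 ⇒ 51332
n=16: 16·1 8·2 4·4 2·8 1·16  f→[65536+4096+256+16+1]=69905
d|17:{17,1}  Σf=83521+1=83522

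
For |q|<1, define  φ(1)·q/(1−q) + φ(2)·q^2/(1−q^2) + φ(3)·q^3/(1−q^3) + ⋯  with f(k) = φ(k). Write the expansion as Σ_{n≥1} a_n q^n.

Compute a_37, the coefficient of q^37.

q^37  k|37↦φ(k): 1:1 37:36  a_37=37

a_37 = 37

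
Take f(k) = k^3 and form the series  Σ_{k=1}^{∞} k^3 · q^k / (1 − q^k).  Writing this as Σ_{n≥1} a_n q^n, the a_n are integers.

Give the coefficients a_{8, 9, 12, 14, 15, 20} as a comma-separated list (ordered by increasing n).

585, 757, 2044, 3096, 3528, 9198

n=8: 1·8 2·4 4·2 8·1  f→[1+8+64+512]=585
d|9:{1,3,9}  Σf=1+27+729=757
d|12:{12,6,4,3,2,1}  Σf=1728+216+64+27+8+1=2044
[q^14] f(1)=1,f(2)=8,f(7)=343,f(14)=2744 ⇒ 3096
n=15: 1·15 3·5 5·3 15·1  f→[1+27+125+3375]=3528
q^20  k|20↦f(k): 20:8000 10:1000 5:125 4:64 2:8 1:1  a_20=9198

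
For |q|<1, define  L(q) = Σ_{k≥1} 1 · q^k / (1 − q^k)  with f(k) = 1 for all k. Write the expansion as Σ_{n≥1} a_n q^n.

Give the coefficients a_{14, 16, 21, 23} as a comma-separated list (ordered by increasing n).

d|14:{1,2,7,14}  Σf=1+1+1+1=4
[q^16] f(16)=1,f(8)=1,f(4)=1,f(2)=1,f(1)=1 ⇒ 5
d|21:{21,7,3,1}  Σf=1+1+1+1=4
q^23  k|23↦f(k): 1:1 23:1  a_23=2

4, 5, 4, 2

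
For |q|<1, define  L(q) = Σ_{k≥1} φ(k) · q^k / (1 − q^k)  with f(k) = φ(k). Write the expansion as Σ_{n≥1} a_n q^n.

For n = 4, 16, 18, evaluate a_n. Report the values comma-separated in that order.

q^4  k|4↦φ(k): 4:2 2:1 1:1  a_4=4
q^16  k|16↦φ(k): 1:1 2:1 4:2 8:4 16:8  a_16=16
n=18: 18·1 9·2 6·3 3·6 2·9 1·18  φ→[6+6+2+2+1+1]=18

4, 16, 18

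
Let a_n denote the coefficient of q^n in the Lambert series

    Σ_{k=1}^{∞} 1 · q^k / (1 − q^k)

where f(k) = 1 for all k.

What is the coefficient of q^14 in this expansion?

a_14 = 4

n=14: 1·14 2·7 7·2 14·1  f→[1+1+1+1]=4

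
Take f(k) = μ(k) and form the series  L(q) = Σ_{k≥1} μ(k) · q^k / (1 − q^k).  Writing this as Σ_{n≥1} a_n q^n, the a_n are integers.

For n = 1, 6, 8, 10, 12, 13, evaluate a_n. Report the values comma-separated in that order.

1, 0, 0, 0, 0, 0

d|1:{1}  Σμ=1=1
[q^6] μ(6)=1,μ(3)=-1,μ(2)=-1,μ(1)=1 ⇒ 0
n=8: 1·8 2·4 4·2 8·1  μ→[1+(-1)+0+0]=0
[q^10] μ(1)=1,μ(2)=-1,μ(5)=-1,μ(10)=1 ⇒ 0
n=12: 1·12 2·6 3·4 4·3 6·2 12·1  μ→[1+(-1)+(-1)+0+1+0]=0
n=13: 1·13 13·1  μ→[1+(-1)]=0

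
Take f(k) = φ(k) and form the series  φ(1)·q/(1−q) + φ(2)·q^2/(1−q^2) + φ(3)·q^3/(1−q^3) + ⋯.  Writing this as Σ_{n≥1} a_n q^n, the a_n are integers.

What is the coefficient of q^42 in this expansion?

[q^42] φ(1)=1,φ(2)=1,φ(3)=2,φ(6)=2,φ(7)=6,φ(14)=6,φ(21)=12,φ(42)=12 ⇒ 42

a_42 = 42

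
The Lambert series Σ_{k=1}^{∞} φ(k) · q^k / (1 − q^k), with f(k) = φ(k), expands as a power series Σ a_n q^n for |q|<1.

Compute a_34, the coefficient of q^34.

n=34: 1·34 2·17 17·2 34·1  φ→[1+1+16+16]=34

a_34 = 34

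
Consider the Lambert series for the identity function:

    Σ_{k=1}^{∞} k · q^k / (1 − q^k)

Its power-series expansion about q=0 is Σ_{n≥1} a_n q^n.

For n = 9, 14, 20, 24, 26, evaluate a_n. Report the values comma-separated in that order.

13, 24, 42, 60, 42

[q^9] f(9)=9,f(3)=3,f(1)=1 ⇒ 13
q^14  k|14↦f(k): 14:14 7:7 2:2 1:1  a_14=24
[q^20] f(1)=1,f(2)=2,f(4)=4,f(5)=5,f(10)=10,f(20)=20 ⇒ 42
d|24:{1,2,3,4,6,8,12,24}  Σf=1+2+3+4+6+8+12+24=60
n=26: 1·26 2·13 13·2 26·1  f→[1+2+13+26]=42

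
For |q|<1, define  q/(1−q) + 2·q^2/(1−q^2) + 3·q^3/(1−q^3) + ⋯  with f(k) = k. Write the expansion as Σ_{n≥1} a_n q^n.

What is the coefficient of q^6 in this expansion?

q^6  k|6↦f(k): 6:6 3:3 2:2 1:1  a_6=12

a_6 = 12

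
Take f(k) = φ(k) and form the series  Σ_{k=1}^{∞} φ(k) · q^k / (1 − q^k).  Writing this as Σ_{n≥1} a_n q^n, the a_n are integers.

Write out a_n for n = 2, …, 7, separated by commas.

d|2:{2,1}  Σφ=1+1=2
n=3: 1·3 3·1  φ→[1+2]=3
d|4:{1,2,4}  Σφ=1+1+2=4
[q^5] φ(1)=1,φ(5)=4 ⇒ 5
n=6: 1·6 2·3 3·2 6·1  φ→[1+1+2+2]=6
[q^7] φ(7)=6,φ(1)=1 ⇒ 7

2, 3, 4, 5, 6, 7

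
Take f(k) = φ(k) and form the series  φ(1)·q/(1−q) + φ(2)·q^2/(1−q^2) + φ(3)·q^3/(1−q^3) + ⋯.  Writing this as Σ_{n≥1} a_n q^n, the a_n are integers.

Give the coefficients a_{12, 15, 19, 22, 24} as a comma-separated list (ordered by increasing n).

d|12:{12,6,4,3,2,1}  Σφ=4+2+2+2+1+1=12
d|15:{15,5,3,1}  Σφ=8+4+2+1=15
n=19: 19·1 1·19  φ→[18+1]=19
[q^22] φ(1)=1,φ(2)=1,φ(11)=10,φ(22)=10 ⇒ 22
d|24:{1,2,3,4,6,8,12,24}  Σφ=1+1+2+2+2+4+4+8=24

12, 15, 19, 22, 24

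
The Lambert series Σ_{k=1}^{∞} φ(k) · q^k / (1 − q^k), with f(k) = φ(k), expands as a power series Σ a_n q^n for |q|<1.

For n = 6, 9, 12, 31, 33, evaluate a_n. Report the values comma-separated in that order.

q^6  k|6↦φ(k): 6:2 3:2 2:1 1:1  a_6=6
d|9:{1,3,9}  Σφ=1+2+6=9
d|12:{12,6,4,3,2,1}  Σφ=4+2+2+2+1+1=12
d|31:{31,1}  Σφ=30+1=31
[q^33] φ(1)=1,φ(3)=2,φ(11)=10,φ(33)=20 ⇒ 33

6, 9, 12, 31, 33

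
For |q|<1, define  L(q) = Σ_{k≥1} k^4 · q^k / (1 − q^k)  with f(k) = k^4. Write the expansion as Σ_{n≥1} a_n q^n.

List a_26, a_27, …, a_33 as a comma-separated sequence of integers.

485554, 538084, 655746, 707282, 872644, 923522, 1118481, 1200644

[q^26] f(1)=1,f(2)=16,f(13)=28561,f(26)=456976 ⇒ 485554
q^27  k|27↦f(k): 27:531441 9:6561 3:81 1:1  a_27=538084
q^28  k|28↦f(k): 28:614656 14:38416 7:2401 4:256 2:16 1:1  a_28=655746
n=29: 29·1 1·29  f→[707281+1]=707282
[q^30] f(1)=1,f(2)=16,f(3)=81,f(5)=625,f(6)=1296,f(10)=10000,f(15)=50625,f(30)=810000 ⇒ 872644
q^31  k|31↦f(k): 31:923521 1:1  a_31=923522
d|32:{1,2,4,8,16,32}  Σf=1+16+256+4096+65536+1048576=1118481
d|33:{1,3,11,33}  Σf=1+81+14641+1185921=1200644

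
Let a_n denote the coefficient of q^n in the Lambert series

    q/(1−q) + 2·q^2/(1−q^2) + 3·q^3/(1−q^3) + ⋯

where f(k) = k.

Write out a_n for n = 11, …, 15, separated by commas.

12, 28, 14, 24, 24

[q^11] f(1)=1,f(11)=11 ⇒ 12
n=12: 12·1 6·2 4·3 3·4 2·6 1·12  f→[12+6+4+3+2+1]=28
[q^13] f(13)=13,f(1)=1 ⇒ 14
d|14:{1,2,7,14}  Σf=1+2+7+14=24
q^15  k|15↦f(k): 1:1 3:3 5:5 15:15  a_15=24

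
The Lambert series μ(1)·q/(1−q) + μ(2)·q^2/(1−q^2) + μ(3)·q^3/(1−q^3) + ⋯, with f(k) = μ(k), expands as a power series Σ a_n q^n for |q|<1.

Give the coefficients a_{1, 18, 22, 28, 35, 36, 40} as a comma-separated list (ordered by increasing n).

1, 0, 0, 0, 0, 0, 0

[q^1] μ(1)=1 ⇒ 1
d|18:{18,9,6,3,2,1}  Σμ=0+0+1+(-1)+(-1)+1=0
d|22:{22,11,2,1}  Σμ=1+(-1)+(-1)+1=0
d|28:{28,14,7,4,2,1}  Σμ=0+1+(-1)+0+(-1)+1=0
[q^35] μ(1)=1,μ(5)=-1,μ(7)=-1,μ(35)=1 ⇒ 0
q^36  k|36↦μ(k): 36:0 18:0 12:0 9:0 6:1 4:0 3:-1 2:-1 1:1  a_36=0
q^40  k|40↦μ(k): 40:0 20:0 10:1 8:0 5:-1 4:0 2:-1 1:1  a_40=0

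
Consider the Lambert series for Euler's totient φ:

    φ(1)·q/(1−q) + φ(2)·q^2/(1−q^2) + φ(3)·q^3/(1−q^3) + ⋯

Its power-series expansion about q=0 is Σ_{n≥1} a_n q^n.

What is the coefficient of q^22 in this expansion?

[q^22] φ(1)=1,φ(2)=1,φ(11)=10,φ(22)=10 ⇒ 22

a_22 = 22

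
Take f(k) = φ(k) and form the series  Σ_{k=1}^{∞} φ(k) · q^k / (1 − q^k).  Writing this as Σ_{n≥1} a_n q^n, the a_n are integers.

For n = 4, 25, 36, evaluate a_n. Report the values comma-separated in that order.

d|4:{1,2,4}  Σφ=1+1+2=4
[q^25] φ(1)=1,φ(5)=4,φ(25)=20 ⇒ 25
d|36:{36,18,12,9,6,4,3,2,1}  Σφ=12+6+4+6+2+2+2+1+1=36

4, 25, 36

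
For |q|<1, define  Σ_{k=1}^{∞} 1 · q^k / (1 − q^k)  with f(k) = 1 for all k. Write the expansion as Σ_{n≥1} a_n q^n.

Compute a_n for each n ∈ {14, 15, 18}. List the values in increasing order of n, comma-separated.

4, 4, 6

d|14:{1,2,7,14}  Σf=1+1+1+1=4
q^15  k|15↦f(k): 15:1 5:1 3:1 1:1  a_15=4
n=18: 1·18 2·9 3·6 6·3 9·2 18·1  f→[1+1+1+1+1+1]=6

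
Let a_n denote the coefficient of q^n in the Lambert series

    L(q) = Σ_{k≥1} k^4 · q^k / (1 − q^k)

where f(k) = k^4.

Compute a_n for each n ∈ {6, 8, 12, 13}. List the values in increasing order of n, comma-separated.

d|6:{1,2,3,6}  Σf=1+16+81+1296=1394
d|8:{8,4,2,1}  Σf=4096+256+16+1=4369
d|12:{1,2,3,4,6,12}  Σf=1+16+81+256+1296+20736=22386
q^13  k|13↦f(k): 1:1 13:28561  a_13=28562

1394, 4369, 22386, 28562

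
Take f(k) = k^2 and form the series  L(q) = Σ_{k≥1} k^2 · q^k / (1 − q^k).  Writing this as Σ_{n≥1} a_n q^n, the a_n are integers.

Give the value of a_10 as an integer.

a_10 = 130

d|10:{10,5,2,1}  Σf=100+25+4+1=130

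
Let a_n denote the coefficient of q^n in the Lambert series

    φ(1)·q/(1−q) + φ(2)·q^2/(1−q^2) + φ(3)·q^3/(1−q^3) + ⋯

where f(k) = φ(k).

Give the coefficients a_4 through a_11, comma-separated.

[q^4] φ(4)=2,φ(2)=1,φ(1)=1 ⇒ 4
q^5  k|5↦φ(k): 1:1 5:4  a_5=5
[q^6] φ(6)=2,φ(3)=2,φ(2)=1,φ(1)=1 ⇒ 6
n=7: 1·7 7·1  φ→[1+6]=7
[q^8] φ(8)=4,φ(4)=2,φ(2)=1,φ(1)=1 ⇒ 8
[q^9] φ(9)=6,φ(3)=2,φ(1)=1 ⇒ 9
n=10: 10·1 5·2 2·5 1·10  φ→[4+4+1+1]=10
n=11: 1·11 11·1  φ→[1+10]=11

4, 5, 6, 7, 8, 9, 10, 11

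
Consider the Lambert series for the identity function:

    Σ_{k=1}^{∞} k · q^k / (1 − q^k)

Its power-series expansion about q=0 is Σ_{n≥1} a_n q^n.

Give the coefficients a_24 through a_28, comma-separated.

60, 31, 42, 40, 56

[q^24] f(1)=1,f(2)=2,f(3)=3,f(4)=4,f(6)=6,f(8)=8,f(12)=12,f(24)=24 ⇒ 60
[q^25] f(1)=1,f(5)=5,f(25)=25 ⇒ 31
d|26:{1,2,13,26}  Σf=1+2+13+26=42
d|27:{27,9,3,1}  Σf=27+9+3+1=40
q^28  k|28↦f(k): 28:28 14:14 7:7 4:4 2:2 1:1  a_28=56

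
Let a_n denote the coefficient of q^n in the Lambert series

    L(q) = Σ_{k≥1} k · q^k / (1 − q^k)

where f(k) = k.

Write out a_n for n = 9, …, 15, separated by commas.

n=9: 1·9 3·3 9·1  f→[1+3+9]=13
[q^10] f(10)=10,f(5)=5,f(2)=2,f(1)=1 ⇒ 18
n=11: 11·1 1·11  f→[11+1]=12
[q^12] f(12)=12,f(6)=6,f(4)=4,f(3)=3,f(2)=2,f(1)=1 ⇒ 28
[q^13] f(1)=1,f(13)=13 ⇒ 14
d|14:{1,2,7,14}  Σf=1+2+7+14=24
n=15: 15·1 5·3 3·5 1·15  f→[15+5+3+1]=24

13, 18, 12, 28, 14, 24, 24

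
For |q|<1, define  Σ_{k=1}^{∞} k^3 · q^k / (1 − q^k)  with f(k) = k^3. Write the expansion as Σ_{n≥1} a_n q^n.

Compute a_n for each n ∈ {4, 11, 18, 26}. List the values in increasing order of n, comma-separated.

73, 1332, 6813, 19782

n=4: 1·4 2·2 4·1  f→[1+8+64]=73
n=11: 11·1 1·11  f→[1331+1]=1332
d|18:{1,2,3,6,9,18}  Σf=1+8+27+216+729+5832=6813
d|26:{26,13,2,1}  Σf=17576+2197+8+1=19782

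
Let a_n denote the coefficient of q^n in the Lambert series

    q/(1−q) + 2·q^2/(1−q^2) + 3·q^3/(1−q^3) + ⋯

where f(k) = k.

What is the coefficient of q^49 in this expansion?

d|49:{49,7,1}  Σf=49+7+1=57

a_49 = 57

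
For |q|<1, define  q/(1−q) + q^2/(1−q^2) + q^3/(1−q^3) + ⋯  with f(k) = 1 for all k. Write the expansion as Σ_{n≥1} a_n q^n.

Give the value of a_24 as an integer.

a_24 = 8

d|24:{24,12,8,6,4,3,2,1}  Σf=1+1+1+1+1+1+1+1=8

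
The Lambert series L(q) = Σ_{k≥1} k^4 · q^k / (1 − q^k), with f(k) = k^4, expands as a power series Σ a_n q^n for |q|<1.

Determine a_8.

a_8 = 4369

n=8: 8·1 4·2 2·4 1·8  f→[4096+256+16+1]=4369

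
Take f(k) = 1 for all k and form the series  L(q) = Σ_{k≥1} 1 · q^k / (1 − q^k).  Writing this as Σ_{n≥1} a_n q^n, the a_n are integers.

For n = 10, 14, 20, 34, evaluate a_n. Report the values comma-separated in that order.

[q^10] f(1)=1,f(2)=1,f(5)=1,f(10)=1 ⇒ 4
[q^14] f(14)=1,f(7)=1,f(2)=1,f(1)=1 ⇒ 4
[q^20] f(20)=1,f(10)=1,f(5)=1,f(4)=1,f(2)=1,f(1)=1 ⇒ 6
d|34:{34,17,2,1}  Σf=1+1+1+1=4

4, 4, 6, 4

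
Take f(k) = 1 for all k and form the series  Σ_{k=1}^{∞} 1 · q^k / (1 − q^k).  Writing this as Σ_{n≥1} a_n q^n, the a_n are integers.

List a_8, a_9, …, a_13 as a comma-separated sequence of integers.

4, 3, 4, 2, 6, 2

d|8:{8,4,2,1}  Σf=1+1+1+1=4
n=9: 1·9 3·3 9·1  f→[1+1+1]=3
n=10: 1·10 2·5 5·2 10·1  f→[1+1+1+1]=4
d|11:{1,11}  Σf=1+1=2
q^12  k|12↦f(k): 1:1 2:1 3:1 4:1 6:1 12:1  a_12=6
[q^13] f(13)=1,f(1)=1 ⇒ 2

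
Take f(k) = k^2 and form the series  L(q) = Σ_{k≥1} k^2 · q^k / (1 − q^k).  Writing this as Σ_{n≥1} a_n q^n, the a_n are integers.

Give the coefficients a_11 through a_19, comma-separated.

d|11:{1,11}  Σf=1+121=122
n=12: 12·1 6·2 4·3 3·4 2·6 1·12  f→[144+36+16+9+4+1]=210
[q^13] f(13)=169,f(1)=1 ⇒ 170
d|14:{14,7,2,1}  Σf=196+49+4+1=250
n=15: 1·15 3·5 5·3 15·1  f→[1+9+25+225]=260
d|16:{1,2,4,8,16}  Σf=1+4+16+64+256=341
d|17:{1,17}  Σf=1+289=290
[q^18] f(1)=1,f(2)=4,f(3)=9,f(6)=36,f(9)=81,f(18)=324 ⇒ 455
[q^19] f(19)=361,f(1)=1 ⇒ 362

122, 210, 170, 250, 260, 341, 290, 455, 362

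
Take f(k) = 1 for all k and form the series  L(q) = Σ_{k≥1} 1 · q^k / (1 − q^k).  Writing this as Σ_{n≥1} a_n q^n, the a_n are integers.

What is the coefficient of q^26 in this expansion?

a_26 = 4

[q^26] f(26)=1,f(13)=1,f(2)=1,f(1)=1 ⇒ 4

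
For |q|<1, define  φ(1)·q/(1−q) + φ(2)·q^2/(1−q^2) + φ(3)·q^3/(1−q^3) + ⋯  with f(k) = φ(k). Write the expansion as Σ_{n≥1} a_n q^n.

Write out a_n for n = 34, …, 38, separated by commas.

d|34:{1,2,17,34}  Σφ=1+1+16+16=34
q^35  k|35↦φ(k): 35:24 7:6 5:4 1:1  a_35=35
n=36: 1·36 2·18 3·12 4·9 6·6 9·4 12·3 18·2 36·1  φ→[1+1+2+2+2+6+4+6+12]=36
q^37  k|37↦φ(k): 1:1 37:36  a_37=37
[q^38] φ(1)=1,φ(2)=1,φ(19)=18,φ(38)=18 ⇒ 38

34, 35, 36, 37, 38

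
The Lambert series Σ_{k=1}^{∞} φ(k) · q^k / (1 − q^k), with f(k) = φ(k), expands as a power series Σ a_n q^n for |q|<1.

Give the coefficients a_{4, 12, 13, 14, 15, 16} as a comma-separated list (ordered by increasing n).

d|4:{4,2,1}  Σφ=2+1+1=4
q^12  k|12↦φ(k): 1:1 2:1 3:2 4:2 6:2 12:4  a_12=12
d|13:{13,1}  Σφ=12+1=13
n=14: 14·1 7·2 2·7 1·14  φ→[6+6+1+1]=14
n=15: 15·1 5·3 3·5 1·15  φ→[8+4+2+1]=15
d|16:{1,2,4,8,16}  Σφ=1+1+2+4+8=16

4, 12, 13, 14, 15, 16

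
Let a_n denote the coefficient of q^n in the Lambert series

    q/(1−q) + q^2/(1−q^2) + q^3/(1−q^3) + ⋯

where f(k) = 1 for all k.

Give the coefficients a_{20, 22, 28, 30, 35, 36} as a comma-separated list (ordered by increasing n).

6, 4, 6, 8, 4, 9

n=20: 20·1 10·2 5·4 4·5 2·10 1·20  f→[1+1+1+1+1+1]=6
q^22  k|22↦f(k): 1:1 2:1 11:1 22:1  a_22=4
d|28:{1,2,4,7,14,28}  Σf=1+1+1+1+1+1=6
n=30: 30·1 15·2 10·3 6·5 5·6 3·10 2·15 1·30  f→[1+1+1+1+1+1+1+1]=8
d|35:{1,5,7,35}  Σf=1+1+1+1=4
n=36: 36·1 18·2 12·3 9·4 6·6 4·9 3·12 2·18 1·36  f→[1+1+1+1+1+1+1+1+1]=9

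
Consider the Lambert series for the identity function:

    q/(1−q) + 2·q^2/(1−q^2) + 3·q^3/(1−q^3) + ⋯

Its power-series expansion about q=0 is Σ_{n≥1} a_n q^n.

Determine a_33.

[q^33] f(1)=1,f(3)=3,f(11)=11,f(33)=33 ⇒ 48

a_33 = 48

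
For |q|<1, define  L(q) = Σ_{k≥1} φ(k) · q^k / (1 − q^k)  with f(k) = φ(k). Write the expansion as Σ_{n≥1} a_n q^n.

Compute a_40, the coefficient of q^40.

n=40: 1·40 2·20 4·10 5·8 8·5 10·4 20·2 40·1  φ→[1+1+2+4+4+4+8+16]=40

a_40 = 40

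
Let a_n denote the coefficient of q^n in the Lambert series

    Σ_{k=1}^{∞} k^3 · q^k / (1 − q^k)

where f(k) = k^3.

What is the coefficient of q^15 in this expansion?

a_15 = 3528

d|15:{1,3,5,15}  Σf=1+27+125+3375=3528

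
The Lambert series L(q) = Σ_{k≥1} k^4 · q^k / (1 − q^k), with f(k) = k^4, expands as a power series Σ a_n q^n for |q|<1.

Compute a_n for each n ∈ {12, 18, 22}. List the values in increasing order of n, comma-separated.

22386, 112931, 248914

d|12:{1,2,3,4,6,12}  Σf=1+16+81+256+1296+20736=22386
q^18  k|18↦f(k): 1:1 2:16 3:81 6:1296 9:6561 18:104976  a_18=112931
q^22  k|22↦f(k): 22:234256 11:14641 2:16 1:1  a_22=248914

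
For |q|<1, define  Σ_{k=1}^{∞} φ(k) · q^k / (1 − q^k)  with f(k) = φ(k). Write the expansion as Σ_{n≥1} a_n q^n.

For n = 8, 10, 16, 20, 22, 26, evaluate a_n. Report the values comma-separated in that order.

q^8  k|8↦φ(k): 8:4 4:2 2:1 1:1  a_8=8
q^10  k|10↦φ(k): 10:4 5:4 2:1 1:1  a_10=10
n=16: 1·16 2·8 4·4 8·2 16·1  φ→[1+1+2+4+8]=16
q^20  k|20↦φ(k): 1:1 2:1 4:2 5:4 10:4 20:8  a_20=20
[q^22] φ(1)=1,φ(2)=1,φ(11)=10,φ(22)=10 ⇒ 22
[q^26] φ(26)=12,φ(13)=12,φ(2)=1,φ(1)=1 ⇒ 26

8, 10, 16, 20, 22, 26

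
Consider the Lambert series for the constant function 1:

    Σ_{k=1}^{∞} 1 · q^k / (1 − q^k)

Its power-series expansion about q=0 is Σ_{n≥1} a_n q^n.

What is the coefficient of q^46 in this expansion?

a_46 = 4

d|46:{46,23,2,1}  Σf=1+1+1+1=4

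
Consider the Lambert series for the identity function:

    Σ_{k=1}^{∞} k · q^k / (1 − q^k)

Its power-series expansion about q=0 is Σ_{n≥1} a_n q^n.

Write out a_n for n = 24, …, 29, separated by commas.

60, 31, 42, 40, 56, 30

q^24  k|24↦f(k): 24:24 12:12 8:8 6:6 4:4 3:3 2:2 1:1  a_24=60
[q^25] f(25)=25,f(5)=5,f(1)=1 ⇒ 31
q^26  k|26↦f(k): 1:1 2:2 13:13 26:26  a_26=42
q^27  k|27↦f(k): 1:1 3:3 9:9 27:27  a_27=40
n=28: 1·28 2·14 4·7 7·4 14·2 28·1  f→[1+2+4+7+14+28]=56
q^29  k|29↦f(k): 1:1 29:29  a_29=30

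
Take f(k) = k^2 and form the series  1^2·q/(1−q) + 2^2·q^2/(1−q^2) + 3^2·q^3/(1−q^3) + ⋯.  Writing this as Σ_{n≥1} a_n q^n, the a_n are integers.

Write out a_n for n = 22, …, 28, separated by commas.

d|22:{22,11,2,1}  Σf=484+121+4+1=610
q^23  k|23↦f(k): 1:1 23:529  a_23=530
n=24: 1·24 2·12 3·8 4·6 6·4 8·3 12·2 24·1  f→[1+4+9+16+36+64+144+576]=850
[q^25] f(1)=1,f(5)=25,f(25)=625 ⇒ 651
q^26  k|26↦f(k): 26:676 13:169 2:4 1:1  a_26=850
q^27  k|27↦f(k): 1:1 3:9 9:81 27:729  a_27=820
d|28:{1,2,4,7,14,28}  Σf=1+4+16+49+196+784=1050

610, 530, 850, 651, 850, 820, 1050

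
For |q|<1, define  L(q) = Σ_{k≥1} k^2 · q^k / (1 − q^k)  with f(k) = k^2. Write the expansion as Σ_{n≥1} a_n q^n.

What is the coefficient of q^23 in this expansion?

a_23 = 530

n=23: 23·1 1·23  f→[529+1]=530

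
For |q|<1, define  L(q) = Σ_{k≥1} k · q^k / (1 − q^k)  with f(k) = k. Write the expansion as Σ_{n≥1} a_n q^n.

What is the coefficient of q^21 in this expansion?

q^21  k|21↦f(k): 1:1 3:3 7:7 21:21  a_21=32

a_21 = 32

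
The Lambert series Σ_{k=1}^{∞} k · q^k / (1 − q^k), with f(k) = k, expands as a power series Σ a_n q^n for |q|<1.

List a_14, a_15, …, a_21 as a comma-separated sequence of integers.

n=14: 1·14 2·7 7·2 14·1  f→[1+2+7+14]=24
n=15: 1·15 3·5 5·3 15·1  f→[1+3+5+15]=24
d|16:{1,2,4,8,16}  Σf=1+2+4+8+16=31
d|17:{17,1}  Σf=17+1=18
q^18  k|18↦f(k): 18:18 9:9 6:6 3:3 2:2 1:1  a_18=39
n=19: 1·19 19·1  f→[1+19]=20
[q^20] f(1)=1,f(2)=2,f(4)=4,f(5)=5,f(10)=10,f(20)=20 ⇒ 42
n=21: 1·21 3·7 7·3 21·1  f→[1+3+7+21]=32

24, 24, 31, 18, 39, 20, 42, 32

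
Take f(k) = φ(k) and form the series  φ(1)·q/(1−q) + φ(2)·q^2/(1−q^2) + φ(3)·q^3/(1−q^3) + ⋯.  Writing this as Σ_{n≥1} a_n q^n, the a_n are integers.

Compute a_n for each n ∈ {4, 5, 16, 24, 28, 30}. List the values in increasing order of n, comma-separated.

[q^4] φ(1)=1,φ(2)=1,φ(4)=2 ⇒ 4
n=5: 1·5 5·1  φ→[1+4]=5
q^16  k|16↦φ(k): 1:1 2:1 4:2 8:4 16:8  a_16=16
d|24:{24,12,8,6,4,3,2,1}  Σφ=8+4+4+2+2+2+1+1=24
n=28: 1·28 2·14 4·7 7·4 14·2 28·1  φ→[1+1+2+6+6+12]=28
n=30: 30·1 15·2 10·3 6·5 5·6 3·10 2·15 1·30  φ→[8+8+4+2+4+2+1+1]=30

4, 5, 16, 24, 28, 30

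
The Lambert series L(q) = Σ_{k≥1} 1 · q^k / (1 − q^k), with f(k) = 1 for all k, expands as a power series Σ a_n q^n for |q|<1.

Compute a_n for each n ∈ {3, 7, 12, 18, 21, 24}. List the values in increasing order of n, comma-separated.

d|3:{1,3}  Σf=1+1=2
d|7:{1,7}  Σf=1+1=2
d|12:{12,6,4,3,2,1}  Σf=1+1+1+1+1+1=6
d|18:{18,9,6,3,2,1}  Σf=1+1+1+1+1+1=6
q^21  k|21↦f(k): 1:1 3:1 7:1 21:1  a_21=4
n=24: 24·1 12·2 8·3 6·4 4·6 3·8 2·12 1·24  f→[1+1+1+1+1+1+1+1]=8

2, 2, 6, 6, 4, 8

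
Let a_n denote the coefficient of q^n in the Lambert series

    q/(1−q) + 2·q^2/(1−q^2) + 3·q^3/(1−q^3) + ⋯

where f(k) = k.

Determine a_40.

a_40 = 90

q^40  k|40↦f(k): 40:40 20:20 10:10 8:8 5:5 4:4 2:2 1:1  a_40=90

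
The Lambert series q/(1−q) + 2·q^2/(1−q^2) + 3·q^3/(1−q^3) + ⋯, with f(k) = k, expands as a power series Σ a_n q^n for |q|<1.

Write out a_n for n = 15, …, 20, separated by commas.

[q^15] f(1)=1,f(3)=3,f(5)=5,f(15)=15 ⇒ 24
[q^16] f(16)=16,f(8)=8,f(4)=4,f(2)=2,f(1)=1 ⇒ 31
q^17  k|17↦f(k): 17:17 1:1  a_17=18
[q^18] f(18)=18,f(9)=9,f(6)=6,f(3)=3,f(2)=2,f(1)=1 ⇒ 39
d|19:{1,19}  Σf=1+19=20
[q^20] f(20)=20,f(10)=10,f(5)=5,f(4)=4,f(2)=2,f(1)=1 ⇒ 42

24, 31, 18, 39, 20, 42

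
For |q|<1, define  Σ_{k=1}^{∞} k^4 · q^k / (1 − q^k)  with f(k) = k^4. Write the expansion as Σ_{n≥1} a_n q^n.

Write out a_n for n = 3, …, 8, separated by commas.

82, 273, 626, 1394, 2402, 4369

q^3  k|3↦f(k): 1:1 3:81  a_3=82
n=4: 1·4 2·2 4·1  f→[1+16+256]=273
n=5: 5·1 1·5  f→[625+1]=626
d|6:{6,3,2,1}  Σf=1296+81+16+1=1394
d|7:{1,7}  Σf=1+2401=2402
n=8: 8·1 4·2 2·4 1·8  f→[4096+256+16+1]=4369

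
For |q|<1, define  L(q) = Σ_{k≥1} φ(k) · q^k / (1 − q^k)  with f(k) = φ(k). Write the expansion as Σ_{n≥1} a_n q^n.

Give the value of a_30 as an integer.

d|30:{1,2,3,5,6,10,15,30}  Σφ=1+1+2+4+2+4+8+8=30

a_30 = 30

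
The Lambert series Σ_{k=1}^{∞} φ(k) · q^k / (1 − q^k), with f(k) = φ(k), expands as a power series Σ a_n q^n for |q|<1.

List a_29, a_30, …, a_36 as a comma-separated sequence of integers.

d|29:{29,1}  Σφ=28+1=29
d|30:{30,15,10,6,5,3,2,1}  Σφ=8+8+4+2+4+2+1+1=30
q^31  k|31↦φ(k): 31:30 1:1  a_31=31
[q^32] φ(32)=16,φ(16)=8,φ(8)=4,φ(4)=2,φ(2)=1,φ(1)=1 ⇒ 32
n=33: 33·1 11·3 3·11 1·33  φ→[20+10+2+1]=33
d|34:{1,2,17,34}  Σφ=1+1+16+16=34
n=35: 35·1 7·5 5·7 1·35  φ→[24+6+4+1]=35
q^36  k|36↦φ(k): 1:1 2:1 3:2 4:2 6:2 9:6 12:4 18:6 36:12  a_36=36

29, 30, 31, 32, 33, 34, 35, 36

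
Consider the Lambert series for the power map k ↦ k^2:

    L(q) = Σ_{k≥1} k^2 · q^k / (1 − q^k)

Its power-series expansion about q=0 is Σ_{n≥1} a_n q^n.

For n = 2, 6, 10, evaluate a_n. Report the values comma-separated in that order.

[q^2] f(2)=4,f(1)=1 ⇒ 5
q^6  k|6↦f(k): 1:1 2:4 3:9 6:36  a_6=50
d|10:{10,5,2,1}  Σf=100+25+4+1=130

5, 50, 130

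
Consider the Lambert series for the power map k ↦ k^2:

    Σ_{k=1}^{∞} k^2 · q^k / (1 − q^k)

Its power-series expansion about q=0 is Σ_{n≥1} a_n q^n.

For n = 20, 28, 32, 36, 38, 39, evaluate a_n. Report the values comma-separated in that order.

n=20: 1·20 2·10 4·5 5·4 10·2 20·1  f→[1+4+16+25+100+400]=546
[q^28] f(1)=1,f(2)=4,f(4)=16,f(7)=49,f(14)=196,f(28)=784 ⇒ 1050
n=32: 32·1 16·2 8·4 4·8 2·16 1·32  f→[1024+256+64+16+4+1]=1365
q^36  k|36↦f(k): 1:1 2:4 3:9 4:16 6:36 9:81 12:144 18:324 36:1296  a_36=1911
[q^38] f(38)=1444,f(19)=361,f(2)=4,f(1)=1 ⇒ 1810
[q^39] f(39)=1521,f(13)=169,f(3)=9,f(1)=1 ⇒ 1700

546, 1050, 1365, 1911, 1810, 1700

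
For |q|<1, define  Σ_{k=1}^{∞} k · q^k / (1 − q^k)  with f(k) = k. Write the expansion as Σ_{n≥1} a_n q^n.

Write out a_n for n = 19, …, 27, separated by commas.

20, 42, 32, 36, 24, 60, 31, 42, 40

[q^19] f(19)=19,f(1)=1 ⇒ 20
q^20  k|20↦f(k): 1:1 2:2 4:4 5:5 10:10 20:20  a_20=42
[q^21] f(21)=21,f(7)=7,f(3)=3,f(1)=1 ⇒ 32
n=22: 1·22 2·11 11·2 22·1  f→[1+2+11+22]=36
[q^23] f(23)=23,f(1)=1 ⇒ 24
n=24: 1·24 2·12 3·8 4·6 6·4 8·3 12·2 24·1  f→[1+2+3+4+6+8+12+24]=60
n=25: 1·25 5·5 25·1  f→[1+5+25]=31
q^26  k|26↦f(k): 1:1 2:2 13:13 26:26  a_26=42
n=27: 27·1 9·3 3·9 1·27  f→[27+9+3+1]=40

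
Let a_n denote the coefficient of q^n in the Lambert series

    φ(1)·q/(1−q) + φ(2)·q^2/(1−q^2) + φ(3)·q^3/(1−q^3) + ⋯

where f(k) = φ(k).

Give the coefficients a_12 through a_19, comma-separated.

q^12  k|12↦φ(k): 12:4 6:2 4:2 3:2 2:1 1:1  a_12=12
d|13:{1,13}  Σφ=1+12=13
[q^14] φ(1)=1,φ(2)=1,φ(7)=6,φ(14)=6 ⇒ 14
q^15  k|15↦φ(k): 15:8 5:4 3:2 1:1  a_15=15
n=16: 16·1 8·2 4·4 2·8 1·16  φ→[8+4+2+1+1]=16
q^17  k|17↦φ(k): 17:16 1:1  a_17=17
[q^18] φ(1)=1,φ(2)=1,φ(3)=2,φ(6)=2,φ(9)=6,φ(18)=6 ⇒ 18
d|19:{1,19}  Σφ=1+18=19

12, 13, 14, 15, 16, 17, 18, 19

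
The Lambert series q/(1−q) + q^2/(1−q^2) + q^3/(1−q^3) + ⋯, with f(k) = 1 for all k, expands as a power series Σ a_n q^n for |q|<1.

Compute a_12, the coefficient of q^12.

a_12 = 6

q^12  k|12↦f(k): 1:1 2:1 3:1 4:1 6:1 12:1  a_12=6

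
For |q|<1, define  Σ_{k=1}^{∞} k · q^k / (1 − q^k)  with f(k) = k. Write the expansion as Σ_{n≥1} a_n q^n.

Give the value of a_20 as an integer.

a_20 = 42

[q^20] f(1)=1,f(2)=2,f(4)=4,f(5)=5,f(10)=10,f(20)=20 ⇒ 42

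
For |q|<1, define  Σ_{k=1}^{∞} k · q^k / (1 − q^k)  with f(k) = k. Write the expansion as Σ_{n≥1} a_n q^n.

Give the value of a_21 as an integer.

q^21  k|21↦f(k): 21:21 7:7 3:3 1:1  a_21=32

a_21 = 32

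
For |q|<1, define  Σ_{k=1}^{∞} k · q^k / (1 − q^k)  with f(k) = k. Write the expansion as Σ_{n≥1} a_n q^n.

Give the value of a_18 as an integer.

n=18: 1·18 2·9 3·6 6·3 9·2 18·1  f→[1+2+3+6+9+18]=39

a_18 = 39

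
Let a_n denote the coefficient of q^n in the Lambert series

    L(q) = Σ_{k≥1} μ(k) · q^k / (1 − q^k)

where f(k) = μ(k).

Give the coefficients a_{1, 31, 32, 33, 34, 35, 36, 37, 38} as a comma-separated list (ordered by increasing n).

1, 0, 0, 0, 0, 0, 0, 0, 0

d|1:{1}  Σμ=1=1
[q^31] μ(1)=1,μ(31)=-1 ⇒ 0
n=32: 32·1 16·2 8·4 4·8 2·16 1·32  μ→[0+0+0+0+(-1)+1]=0
[q^33] μ(1)=1,μ(3)=-1,μ(11)=-1,μ(33)=1 ⇒ 0
n=34: 34·1 17·2 2·17 1·34  μ→[1+(-1)+(-1)+1]=0
[q^35] μ(1)=1,μ(5)=-1,μ(7)=-1,μ(35)=1 ⇒ 0
d|36:{1,2,3,4,6,9,12,18,36}  Σμ=1+(-1)+(-1)+0+1+0+0+0+0=0
q^37  k|37↦μ(k): 1:1 37:-1  a_37=0
d|38:{1,2,19,38}  Σμ=1+(-1)+(-1)+1=0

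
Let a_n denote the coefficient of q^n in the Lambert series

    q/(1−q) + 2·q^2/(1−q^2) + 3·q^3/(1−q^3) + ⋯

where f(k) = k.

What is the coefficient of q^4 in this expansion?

a_4 = 7

n=4: 1·4 2·2 4·1  f→[1+2+4]=7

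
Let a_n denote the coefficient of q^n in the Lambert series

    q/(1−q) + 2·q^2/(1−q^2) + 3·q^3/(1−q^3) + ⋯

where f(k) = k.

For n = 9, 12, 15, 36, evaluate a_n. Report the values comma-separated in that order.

13, 28, 24, 91

[q^9] f(9)=9,f(3)=3,f(1)=1 ⇒ 13
d|12:{12,6,4,3,2,1}  Σf=12+6+4+3+2+1=28
n=15: 1·15 3·5 5·3 15·1  f→[1+3+5+15]=24
d|36:{36,18,12,9,6,4,3,2,1}  Σf=36+18+12+9+6+4+3+2+1=91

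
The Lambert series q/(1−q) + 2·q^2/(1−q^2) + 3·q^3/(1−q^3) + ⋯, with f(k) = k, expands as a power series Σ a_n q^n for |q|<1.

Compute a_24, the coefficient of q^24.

a_24 = 60

[q^24] f(24)=24,f(12)=12,f(8)=8,f(6)=6,f(4)=4,f(3)=3,f(2)=2,f(1)=1 ⇒ 60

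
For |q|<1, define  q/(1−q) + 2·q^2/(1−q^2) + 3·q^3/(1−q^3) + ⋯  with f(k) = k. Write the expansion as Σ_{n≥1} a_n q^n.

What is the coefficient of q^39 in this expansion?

a_39 = 56

q^39  k|39↦f(k): 39:39 13:13 3:3 1:1  a_39=56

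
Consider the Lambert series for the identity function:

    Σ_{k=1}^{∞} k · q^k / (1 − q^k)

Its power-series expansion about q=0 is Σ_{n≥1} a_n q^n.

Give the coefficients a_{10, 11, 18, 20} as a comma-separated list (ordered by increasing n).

d|10:{10,5,2,1}  Σf=10+5+2+1=18
d|11:{11,1}  Σf=11+1=12
d|18:{18,9,6,3,2,1}  Σf=18+9+6+3+2+1=39
[q^20] f(1)=1,f(2)=2,f(4)=4,f(5)=5,f(10)=10,f(20)=20 ⇒ 42

18, 12, 39, 42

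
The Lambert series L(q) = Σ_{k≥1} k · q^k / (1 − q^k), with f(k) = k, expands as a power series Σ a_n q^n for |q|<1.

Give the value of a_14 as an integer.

[q^14] f(14)=14,f(7)=7,f(2)=2,f(1)=1 ⇒ 24

a_14 = 24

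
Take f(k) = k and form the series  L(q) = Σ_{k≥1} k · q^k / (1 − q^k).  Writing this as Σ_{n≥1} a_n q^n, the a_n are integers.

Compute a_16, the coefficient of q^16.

a_16 = 31

[q^16] f(16)=16,f(8)=8,f(4)=4,f(2)=2,f(1)=1 ⇒ 31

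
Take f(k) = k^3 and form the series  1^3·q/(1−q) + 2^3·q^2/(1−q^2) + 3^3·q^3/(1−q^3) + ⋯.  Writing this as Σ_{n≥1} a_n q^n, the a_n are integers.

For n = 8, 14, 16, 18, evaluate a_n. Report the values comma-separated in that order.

585, 3096, 4681, 6813

q^8  k|8↦f(k): 8:512 4:64 2:8 1:1  a_8=585
[q^14] f(14)=2744,f(7)=343,f(2)=8,f(1)=1 ⇒ 3096
[q^16] f(16)=4096,f(8)=512,f(4)=64,f(2)=8,f(1)=1 ⇒ 4681
q^18  k|18↦f(k): 1:1 2:8 3:27 6:216 9:729 18:5832  a_18=6813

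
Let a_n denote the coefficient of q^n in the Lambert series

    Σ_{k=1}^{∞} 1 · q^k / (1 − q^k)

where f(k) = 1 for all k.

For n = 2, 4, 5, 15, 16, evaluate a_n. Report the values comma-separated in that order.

[q^2] f(1)=1,f(2)=1 ⇒ 2
[q^4] f(4)=1,f(2)=1,f(1)=1 ⇒ 3
q^5  k|5↦f(k): 1:1 5:1  a_5=2
d|15:{15,5,3,1}  Σf=1+1+1+1=4
[q^16] f(1)=1,f(2)=1,f(4)=1,f(8)=1,f(16)=1 ⇒ 5

2, 3, 2, 4, 5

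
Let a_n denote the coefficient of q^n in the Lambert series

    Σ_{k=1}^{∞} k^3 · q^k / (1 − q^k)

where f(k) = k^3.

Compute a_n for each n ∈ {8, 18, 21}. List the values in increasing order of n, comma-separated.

585, 6813, 9632

q^8  k|8↦f(k): 8:512 4:64 2:8 1:1  a_8=585
q^18  k|18↦f(k): 18:5832 9:729 6:216 3:27 2:8 1:1  a_18=6813
q^21  k|21↦f(k): 1:1 3:27 7:343 21:9261  a_21=9632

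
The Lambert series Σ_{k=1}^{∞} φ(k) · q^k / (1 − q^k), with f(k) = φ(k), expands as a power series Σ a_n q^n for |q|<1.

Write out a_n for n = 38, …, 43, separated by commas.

[q^38] φ(1)=1,φ(2)=1,φ(19)=18,φ(38)=18 ⇒ 38
d|39:{39,13,3,1}  Σφ=24+12+2+1=39
d|40:{1,2,4,5,8,10,20,40}  Σφ=1+1+2+4+4+4+8+16=40
[q^41] φ(1)=1,φ(41)=40 ⇒ 41
[q^42] φ(1)=1,φ(2)=1,φ(3)=2,φ(6)=2,φ(7)=6,φ(14)=6,φ(21)=12,φ(42)=12 ⇒ 42
n=43: 43·1 1·43  φ→[42+1]=43

38, 39, 40, 41, 42, 43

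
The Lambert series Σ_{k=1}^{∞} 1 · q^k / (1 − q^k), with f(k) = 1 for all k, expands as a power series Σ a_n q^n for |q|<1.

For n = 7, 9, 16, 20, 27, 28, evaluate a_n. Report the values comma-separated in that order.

q^7  k|7↦f(k): 7:1 1:1  a_7=2
d|9:{1,3,9}  Σf=1+1+1=3
q^16  k|16↦f(k): 16:1 8:1 4:1 2:1 1:1  a_16=5
n=20: 1·20 2·10 4·5 5·4 10·2 20·1  f→[1+1+1+1+1+1]=6
d|27:{27,9,3,1}  Σf=1+1+1+1=4
d|28:{1,2,4,7,14,28}  Σf=1+1+1+1+1+1=6

2, 3, 5, 6, 4, 6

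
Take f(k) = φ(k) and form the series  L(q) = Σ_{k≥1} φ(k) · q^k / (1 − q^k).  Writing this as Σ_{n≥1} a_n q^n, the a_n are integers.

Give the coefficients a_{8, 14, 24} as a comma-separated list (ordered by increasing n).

n=8: 8·1 4·2 2·4 1·8  φ→[4+2+1+1]=8
d|14:{1,2,7,14}  Σφ=1+1+6+6=14
[q^24] φ(1)=1,φ(2)=1,φ(3)=2,φ(4)=2,φ(6)=2,φ(8)=4,φ(12)=4,φ(24)=8 ⇒ 24

8, 14, 24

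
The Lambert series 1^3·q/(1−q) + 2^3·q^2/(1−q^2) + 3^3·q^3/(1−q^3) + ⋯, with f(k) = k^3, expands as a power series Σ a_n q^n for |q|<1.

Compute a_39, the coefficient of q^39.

a_39 = 61544

n=39: 39·1 13·3 3·13 1·39  f→[59319+2197+27+1]=61544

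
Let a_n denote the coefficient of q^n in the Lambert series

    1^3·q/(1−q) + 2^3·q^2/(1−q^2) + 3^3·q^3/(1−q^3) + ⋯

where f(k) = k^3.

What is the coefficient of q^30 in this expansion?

a_30 = 31752

n=30: 30·1 15·2 10·3 6·5 5·6 3·10 2·15 1·30  f→[27000+3375+1000+216+125+27+8+1]=31752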